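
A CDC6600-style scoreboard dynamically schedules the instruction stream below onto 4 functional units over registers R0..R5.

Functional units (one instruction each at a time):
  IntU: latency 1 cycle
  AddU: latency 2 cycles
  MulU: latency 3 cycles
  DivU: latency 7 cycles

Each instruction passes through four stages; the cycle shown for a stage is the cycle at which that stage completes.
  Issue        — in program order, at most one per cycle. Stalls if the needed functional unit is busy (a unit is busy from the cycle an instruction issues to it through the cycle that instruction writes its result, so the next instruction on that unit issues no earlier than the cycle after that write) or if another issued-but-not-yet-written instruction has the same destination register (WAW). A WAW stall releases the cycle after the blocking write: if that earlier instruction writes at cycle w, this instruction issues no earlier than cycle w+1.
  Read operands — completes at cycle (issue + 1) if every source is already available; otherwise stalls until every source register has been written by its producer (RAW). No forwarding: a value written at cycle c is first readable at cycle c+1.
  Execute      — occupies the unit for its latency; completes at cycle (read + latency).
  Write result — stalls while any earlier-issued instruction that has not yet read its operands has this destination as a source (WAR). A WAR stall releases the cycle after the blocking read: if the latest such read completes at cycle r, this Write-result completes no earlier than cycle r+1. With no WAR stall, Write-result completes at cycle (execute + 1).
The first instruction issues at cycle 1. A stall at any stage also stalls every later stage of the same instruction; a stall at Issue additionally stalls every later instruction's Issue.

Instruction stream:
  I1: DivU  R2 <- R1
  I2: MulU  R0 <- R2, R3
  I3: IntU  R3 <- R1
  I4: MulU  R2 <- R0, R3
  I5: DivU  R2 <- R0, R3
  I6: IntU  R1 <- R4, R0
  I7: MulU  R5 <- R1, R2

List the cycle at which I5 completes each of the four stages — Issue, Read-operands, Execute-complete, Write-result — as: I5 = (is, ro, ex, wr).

I5 = (22, 23, 30, 31)

[1] I1→DivU
[2] I1 RO; I2→MulU
[3] I3→IntU
[4] I3 RO
[5] I3 EX
[9] I1 EX
[10] I1 WR R2
[11] I2 RO
[12] I3 WR R3
[14] I2 EX
[15] I2 WR R0
[16] I4→MulU
[17] I4 RO
[20] I4 EX
[21] I4 WR R2
[22] I5→DivU
[23] I5 RO; I6→IntU
[24] I6 RO; I7→MulU
[25] I6 EX
[26] I6 WR R1
[30] I5 EX
[31] I5 WR R2
[32] I7 RO
[35] I7 EX
[36] I7 WR R5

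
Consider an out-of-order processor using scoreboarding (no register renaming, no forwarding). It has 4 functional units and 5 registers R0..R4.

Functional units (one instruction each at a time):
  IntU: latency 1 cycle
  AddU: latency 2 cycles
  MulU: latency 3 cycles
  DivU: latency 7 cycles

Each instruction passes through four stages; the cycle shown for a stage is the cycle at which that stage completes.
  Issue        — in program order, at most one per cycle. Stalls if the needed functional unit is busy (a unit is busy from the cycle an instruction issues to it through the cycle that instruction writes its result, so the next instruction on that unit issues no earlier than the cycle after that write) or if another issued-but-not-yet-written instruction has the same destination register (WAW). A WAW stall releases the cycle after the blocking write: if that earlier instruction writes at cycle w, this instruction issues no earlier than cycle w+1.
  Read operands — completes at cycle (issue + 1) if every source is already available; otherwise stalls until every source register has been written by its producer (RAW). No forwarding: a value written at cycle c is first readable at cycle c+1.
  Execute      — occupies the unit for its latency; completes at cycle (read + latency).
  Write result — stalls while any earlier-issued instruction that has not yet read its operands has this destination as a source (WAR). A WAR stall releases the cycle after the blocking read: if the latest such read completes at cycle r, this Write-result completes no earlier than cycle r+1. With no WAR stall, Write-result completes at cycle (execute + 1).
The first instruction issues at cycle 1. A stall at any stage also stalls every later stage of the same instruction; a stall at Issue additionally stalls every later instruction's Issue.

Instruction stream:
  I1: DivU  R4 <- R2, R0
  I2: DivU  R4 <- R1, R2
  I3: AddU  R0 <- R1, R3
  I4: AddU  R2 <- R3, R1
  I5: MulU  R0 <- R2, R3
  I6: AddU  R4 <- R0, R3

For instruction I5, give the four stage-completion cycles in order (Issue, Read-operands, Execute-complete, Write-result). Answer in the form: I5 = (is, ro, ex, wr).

I5 = (18, 22, 25, 26)

cycle 1: issue I1 (DivU)
cycle 2: I1 read-ops
cycle 9: I1 finished on DivU
cycle 10: I1→R4
cycle 11: issue I2 (DivU)
cycle 12: I2 read-ops; issue I3 (AddU)
cycle 13: I3 read-ops
cycle 15: I3 finished on AddU
cycle 16: I3→R0
cycle 17: issue I4 (AddU)
cycle 18: I4 read-ops; issue I5 (MulU)
cycle 19: I2 finished on DivU
cycle 20: I2→R4; I4 finished on AddU
cycle 21: I4→R2
cycle 22: I5 read-ops; issue I6 (AddU)
cycle 25: I5 finished on MulU
cycle 26: I5→R0
cycle 27: I6 read-ops
cycle 29: I6 finished on AddU
cycle 30: I6→R4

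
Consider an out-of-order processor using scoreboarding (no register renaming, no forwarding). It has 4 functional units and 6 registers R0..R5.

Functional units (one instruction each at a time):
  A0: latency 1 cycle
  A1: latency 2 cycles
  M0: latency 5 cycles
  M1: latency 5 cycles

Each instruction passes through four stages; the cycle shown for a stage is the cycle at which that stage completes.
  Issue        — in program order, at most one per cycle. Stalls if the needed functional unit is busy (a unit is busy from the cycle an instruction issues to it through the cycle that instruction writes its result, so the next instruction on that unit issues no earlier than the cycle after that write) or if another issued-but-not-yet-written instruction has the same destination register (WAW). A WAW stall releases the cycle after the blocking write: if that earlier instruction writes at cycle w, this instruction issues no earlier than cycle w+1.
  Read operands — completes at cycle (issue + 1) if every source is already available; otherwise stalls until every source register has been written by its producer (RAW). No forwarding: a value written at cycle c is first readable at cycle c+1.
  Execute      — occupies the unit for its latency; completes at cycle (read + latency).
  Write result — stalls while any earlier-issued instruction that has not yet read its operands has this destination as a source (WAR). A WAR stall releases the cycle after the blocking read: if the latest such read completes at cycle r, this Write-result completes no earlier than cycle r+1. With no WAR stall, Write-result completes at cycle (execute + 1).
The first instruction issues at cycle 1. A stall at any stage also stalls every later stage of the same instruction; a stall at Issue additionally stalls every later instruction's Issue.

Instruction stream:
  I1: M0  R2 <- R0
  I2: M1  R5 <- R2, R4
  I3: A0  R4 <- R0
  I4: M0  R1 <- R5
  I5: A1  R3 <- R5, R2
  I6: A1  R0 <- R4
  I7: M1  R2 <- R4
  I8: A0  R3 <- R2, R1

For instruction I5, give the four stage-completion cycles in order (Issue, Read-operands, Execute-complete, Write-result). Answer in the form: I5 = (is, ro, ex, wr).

I5 = (10, 16, 18, 19)

t=1  I1→M0
t=2  I1 RO | I2→M1
t=3  I3→A0
t=4  I3 RO
t=5  I3 EX
t=7  I1 EX
t=8  I1 WR R2
t=9  I2 RO | I4→M0
t=10  I3 WR R4 | I5→A1
t=14  I2 EX
t=15  I2 WR R5
t=16  I4 RO | I5 RO
t=18  I5 EX
t=19  I5 WR R3
t=20  I6→A1
t=21  I4 EX | I6 RO | I7→M1
t=22  I4 WR R1 | I7 RO | I8→A0
t=23  I6 EX
t=24  I6 WR R0
t=27  I7 EX
t=28  I7 WR R2
t=29  I8 RO
t=30  I8 EX
t=31  I8 WR R3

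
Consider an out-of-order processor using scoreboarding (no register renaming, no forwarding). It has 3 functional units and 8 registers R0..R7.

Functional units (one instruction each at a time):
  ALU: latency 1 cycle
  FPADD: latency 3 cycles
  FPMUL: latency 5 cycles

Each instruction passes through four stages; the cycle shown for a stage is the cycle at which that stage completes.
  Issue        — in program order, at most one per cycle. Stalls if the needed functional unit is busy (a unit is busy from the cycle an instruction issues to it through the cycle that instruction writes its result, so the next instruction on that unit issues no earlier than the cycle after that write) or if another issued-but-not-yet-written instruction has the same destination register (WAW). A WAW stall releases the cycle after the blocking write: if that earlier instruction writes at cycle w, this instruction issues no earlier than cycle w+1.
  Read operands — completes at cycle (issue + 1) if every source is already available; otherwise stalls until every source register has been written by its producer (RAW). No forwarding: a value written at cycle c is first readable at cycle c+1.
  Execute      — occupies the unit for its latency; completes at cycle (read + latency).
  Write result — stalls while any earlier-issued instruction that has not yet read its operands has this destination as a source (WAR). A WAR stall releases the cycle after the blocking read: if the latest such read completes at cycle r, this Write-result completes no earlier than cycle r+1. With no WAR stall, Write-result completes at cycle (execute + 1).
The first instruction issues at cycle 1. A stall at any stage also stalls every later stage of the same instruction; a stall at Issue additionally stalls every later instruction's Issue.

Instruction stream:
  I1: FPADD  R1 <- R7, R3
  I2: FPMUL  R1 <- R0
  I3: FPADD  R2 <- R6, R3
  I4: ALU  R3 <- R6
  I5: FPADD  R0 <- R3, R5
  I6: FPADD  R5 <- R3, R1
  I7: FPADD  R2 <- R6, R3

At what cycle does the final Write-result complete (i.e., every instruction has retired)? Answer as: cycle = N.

c1: I1 dispatched to FPADD
c2: I1 operands ready
c5: I1 complete
c6: R1←I1
c7: I2 dispatched to FPMUL
c8: I2 operands ready | I3 dispatched to FPADD
c9: I3 operands ready | I4 dispatched to ALU
c10: I4 operands ready
c11: I4 complete
c12: I3 complete | R3←I4
c13: I2 complete | R2←I3
c14: R1←I2 | I5 dispatched to FPADD
c15: I5 operands ready
c18: I5 complete
c19: R0←I5
c20: I6 dispatched to FPADD
c21: I6 operands ready
c24: I6 complete
c25: R5←I6
c26: I7 dispatched to FPADD
c27: I7 operands ready
c30: I7 complete
c31: R2←I7

cycle = 31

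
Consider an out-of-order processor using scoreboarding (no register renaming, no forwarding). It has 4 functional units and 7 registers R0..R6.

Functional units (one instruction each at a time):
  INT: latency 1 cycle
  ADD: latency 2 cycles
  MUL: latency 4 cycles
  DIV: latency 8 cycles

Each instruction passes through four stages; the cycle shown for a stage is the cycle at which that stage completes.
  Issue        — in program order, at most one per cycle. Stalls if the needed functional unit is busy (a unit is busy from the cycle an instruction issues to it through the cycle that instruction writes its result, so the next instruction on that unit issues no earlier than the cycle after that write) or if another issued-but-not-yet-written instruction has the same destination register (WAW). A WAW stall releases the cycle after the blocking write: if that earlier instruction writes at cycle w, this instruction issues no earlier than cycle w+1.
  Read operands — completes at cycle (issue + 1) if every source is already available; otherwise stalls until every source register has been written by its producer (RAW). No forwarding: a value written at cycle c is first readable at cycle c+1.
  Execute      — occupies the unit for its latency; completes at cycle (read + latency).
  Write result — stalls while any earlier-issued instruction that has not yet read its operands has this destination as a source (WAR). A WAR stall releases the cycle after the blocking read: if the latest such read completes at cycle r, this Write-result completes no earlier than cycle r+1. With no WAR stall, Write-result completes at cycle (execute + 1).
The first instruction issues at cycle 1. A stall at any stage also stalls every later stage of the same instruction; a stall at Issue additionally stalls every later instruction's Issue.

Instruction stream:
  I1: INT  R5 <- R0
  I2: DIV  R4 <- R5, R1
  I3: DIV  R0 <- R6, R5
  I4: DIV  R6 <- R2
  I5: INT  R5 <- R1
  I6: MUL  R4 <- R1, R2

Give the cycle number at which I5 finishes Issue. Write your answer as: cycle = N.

I1 -> (1, 2, 3, 4)
I2 -> (2, 5, 13, 14)  // RAW R5: wait I1 write@4
I3 -> (15, 16, 24, 25)  // struct: DIV busy until I2 writes@14
I4 -> (26, 27, 35, 36)  // struct: DIV busy until I3 writes@25
I5 -> (27, 28, 29, 30)
I6 -> (28, 29, 33, 34)

cycle = 27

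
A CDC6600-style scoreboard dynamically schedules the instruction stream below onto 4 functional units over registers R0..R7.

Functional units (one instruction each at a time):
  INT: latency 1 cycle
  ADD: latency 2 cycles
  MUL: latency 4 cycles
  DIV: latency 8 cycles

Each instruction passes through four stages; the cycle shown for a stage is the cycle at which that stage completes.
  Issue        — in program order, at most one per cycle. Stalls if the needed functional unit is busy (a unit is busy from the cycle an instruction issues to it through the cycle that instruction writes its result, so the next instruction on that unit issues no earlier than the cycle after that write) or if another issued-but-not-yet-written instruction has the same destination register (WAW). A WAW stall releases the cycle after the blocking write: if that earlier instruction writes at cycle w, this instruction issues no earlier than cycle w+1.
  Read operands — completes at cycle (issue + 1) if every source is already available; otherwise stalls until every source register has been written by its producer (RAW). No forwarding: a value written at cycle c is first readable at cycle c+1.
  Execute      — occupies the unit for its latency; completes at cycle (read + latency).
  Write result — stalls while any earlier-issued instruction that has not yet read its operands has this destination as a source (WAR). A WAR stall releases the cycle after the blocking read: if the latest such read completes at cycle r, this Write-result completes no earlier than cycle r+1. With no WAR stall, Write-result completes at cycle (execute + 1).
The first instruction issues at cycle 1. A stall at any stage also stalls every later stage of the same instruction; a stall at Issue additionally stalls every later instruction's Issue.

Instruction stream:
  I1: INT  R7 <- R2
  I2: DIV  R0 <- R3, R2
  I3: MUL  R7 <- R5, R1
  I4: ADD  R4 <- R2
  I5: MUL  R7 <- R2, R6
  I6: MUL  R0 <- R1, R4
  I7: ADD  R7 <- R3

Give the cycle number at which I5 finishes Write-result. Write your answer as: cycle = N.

I1  is:1  ro:2  ex:3  wr:4
I2  is:2  ro:3  ex:11  wr:12
I3  is:5  ro:6  ex:10  wr:11  — WAW R7: wait I1 write@4
I4  is:6  ro:7  ex:9  wr:10
I5  is:12  ro:13  ex:17  wr:18  — struct: MUL busy until I3 writes@11
I6  is:19  ro:20  ex:24  wr:25  — struct: MUL busy until I5 writes@18
I7  is:20  ro:21  ex:23  wr:24

cycle = 18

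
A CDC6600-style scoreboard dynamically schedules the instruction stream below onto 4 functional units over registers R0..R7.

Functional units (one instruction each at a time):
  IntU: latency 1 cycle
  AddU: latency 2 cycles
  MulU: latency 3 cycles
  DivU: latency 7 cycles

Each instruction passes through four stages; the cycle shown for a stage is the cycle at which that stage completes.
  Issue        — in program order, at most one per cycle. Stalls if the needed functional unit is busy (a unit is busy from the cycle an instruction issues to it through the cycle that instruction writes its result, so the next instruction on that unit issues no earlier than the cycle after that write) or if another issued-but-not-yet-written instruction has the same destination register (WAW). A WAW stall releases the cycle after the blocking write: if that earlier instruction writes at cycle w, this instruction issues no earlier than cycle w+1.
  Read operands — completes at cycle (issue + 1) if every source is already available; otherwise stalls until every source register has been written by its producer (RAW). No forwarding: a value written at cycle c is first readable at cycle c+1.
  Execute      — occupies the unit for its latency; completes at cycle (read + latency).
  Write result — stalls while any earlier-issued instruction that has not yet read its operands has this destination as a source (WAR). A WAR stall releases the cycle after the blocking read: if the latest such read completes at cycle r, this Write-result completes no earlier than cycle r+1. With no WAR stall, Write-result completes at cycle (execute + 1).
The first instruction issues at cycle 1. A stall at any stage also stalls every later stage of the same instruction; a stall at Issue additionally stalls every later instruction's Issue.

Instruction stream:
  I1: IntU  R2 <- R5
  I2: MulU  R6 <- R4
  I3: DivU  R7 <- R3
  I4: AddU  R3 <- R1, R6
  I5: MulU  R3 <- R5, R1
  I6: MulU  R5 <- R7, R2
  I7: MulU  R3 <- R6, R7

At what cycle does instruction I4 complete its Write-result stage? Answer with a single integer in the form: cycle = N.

cycle = 11

[1] I1 dispatched to IntU
[2] I1 operands ready, I2 dispatched to MulU
[3] I1 complete, I2 operands ready, I3 dispatched to DivU
[4] R2←I1, I3 operands ready, I4 dispatched to AddU
[6] I2 complete
[7] R6←I2
[8] I4 operands ready
[10] I4 complete
[11] I3 complete, R3←I4
[12] R7←I3, I5 dispatched to MulU
[13] I5 operands ready
[16] I5 complete
[17] R3←I5
[18] I6 dispatched to MulU
[19] I6 operands ready
[22] I6 complete
[23] R5←I6
[24] I7 dispatched to MulU
[25] I7 operands ready
[28] I7 complete
[29] R3←I7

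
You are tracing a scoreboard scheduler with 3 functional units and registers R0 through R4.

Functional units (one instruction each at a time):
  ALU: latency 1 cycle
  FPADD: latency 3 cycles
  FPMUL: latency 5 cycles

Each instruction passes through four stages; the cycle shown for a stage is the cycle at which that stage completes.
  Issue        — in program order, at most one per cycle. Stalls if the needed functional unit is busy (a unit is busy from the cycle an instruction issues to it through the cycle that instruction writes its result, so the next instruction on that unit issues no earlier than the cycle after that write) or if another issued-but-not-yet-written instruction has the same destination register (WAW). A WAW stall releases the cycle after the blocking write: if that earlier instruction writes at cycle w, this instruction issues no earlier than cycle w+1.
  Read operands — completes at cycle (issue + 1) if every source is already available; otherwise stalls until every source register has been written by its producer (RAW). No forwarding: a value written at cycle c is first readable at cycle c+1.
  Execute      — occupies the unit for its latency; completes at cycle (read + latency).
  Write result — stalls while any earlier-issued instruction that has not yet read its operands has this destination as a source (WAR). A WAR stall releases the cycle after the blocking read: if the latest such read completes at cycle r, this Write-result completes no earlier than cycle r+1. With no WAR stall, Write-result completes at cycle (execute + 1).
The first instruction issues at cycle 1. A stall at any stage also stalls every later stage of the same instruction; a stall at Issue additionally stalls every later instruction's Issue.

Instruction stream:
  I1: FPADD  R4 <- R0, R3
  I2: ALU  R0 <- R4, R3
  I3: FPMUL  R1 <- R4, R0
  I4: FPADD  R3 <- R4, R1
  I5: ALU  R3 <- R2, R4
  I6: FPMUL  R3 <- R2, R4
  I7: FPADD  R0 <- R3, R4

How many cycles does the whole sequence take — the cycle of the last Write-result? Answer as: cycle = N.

cycle = 38

cycle 1: I1→FPADD
cycle 2: I1 RO, I2→ALU
cycle 3: I3→FPMUL
cycle 5: I1 EX
cycle 6: I1 WR R4
cycle 7: I2 RO, I4→FPADD
cycle 8: I2 EX
cycle 9: I2 WR R0
cycle 10: I3 RO
cycle 15: I3 EX
cycle 16: I3 WR R1
cycle 17: I4 RO
cycle 20: I4 EX
cycle 21: I4 WR R3
cycle 22: I5→ALU
cycle 23: I5 RO
cycle 24: I5 EX
cycle 25: I5 WR R3
cycle 26: I6→FPMUL
cycle 27: I6 RO, I7→FPADD
cycle 32: I6 EX
cycle 33: I6 WR R3
cycle 34: I7 RO
cycle 37: I7 EX
cycle 38: I7 WR R0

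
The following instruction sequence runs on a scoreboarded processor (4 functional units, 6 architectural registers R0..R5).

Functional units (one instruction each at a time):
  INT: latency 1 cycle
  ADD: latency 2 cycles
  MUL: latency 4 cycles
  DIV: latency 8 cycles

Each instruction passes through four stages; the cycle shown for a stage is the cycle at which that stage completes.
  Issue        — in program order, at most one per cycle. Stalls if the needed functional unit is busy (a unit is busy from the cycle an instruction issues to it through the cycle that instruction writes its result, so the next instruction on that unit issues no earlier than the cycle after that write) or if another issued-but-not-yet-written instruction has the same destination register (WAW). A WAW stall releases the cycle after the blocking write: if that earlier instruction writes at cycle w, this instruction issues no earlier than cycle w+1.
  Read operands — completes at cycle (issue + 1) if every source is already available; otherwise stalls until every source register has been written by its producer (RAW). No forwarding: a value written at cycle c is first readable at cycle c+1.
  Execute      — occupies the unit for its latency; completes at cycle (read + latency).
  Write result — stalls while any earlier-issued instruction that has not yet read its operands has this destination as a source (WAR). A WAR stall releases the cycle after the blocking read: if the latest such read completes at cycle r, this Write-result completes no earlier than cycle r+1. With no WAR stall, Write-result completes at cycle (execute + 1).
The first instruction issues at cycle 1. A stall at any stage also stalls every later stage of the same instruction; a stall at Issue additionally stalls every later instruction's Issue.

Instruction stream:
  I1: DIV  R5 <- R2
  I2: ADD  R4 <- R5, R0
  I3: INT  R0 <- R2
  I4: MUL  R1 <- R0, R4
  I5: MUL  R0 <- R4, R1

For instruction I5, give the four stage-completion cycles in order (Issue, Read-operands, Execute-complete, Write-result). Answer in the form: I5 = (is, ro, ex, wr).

I1: IS=1 RO=2 EX=10 WR=11
I2: IS=2 RO=12 EX=14 WR=15  [RAW R5: wait I1 write@11]
I3: IS=3 RO=4 EX=5 WR=13  [WAR R0: wait I2 read@12]
I4: IS=4 RO=16 EX=20 WR=21  [RAW R4: wait I2 write@15]
I5: IS=22 RO=23 EX=27 WR=28  [struct: MUL busy until I4 writes@21]

I5 = (22, 23, 27, 28)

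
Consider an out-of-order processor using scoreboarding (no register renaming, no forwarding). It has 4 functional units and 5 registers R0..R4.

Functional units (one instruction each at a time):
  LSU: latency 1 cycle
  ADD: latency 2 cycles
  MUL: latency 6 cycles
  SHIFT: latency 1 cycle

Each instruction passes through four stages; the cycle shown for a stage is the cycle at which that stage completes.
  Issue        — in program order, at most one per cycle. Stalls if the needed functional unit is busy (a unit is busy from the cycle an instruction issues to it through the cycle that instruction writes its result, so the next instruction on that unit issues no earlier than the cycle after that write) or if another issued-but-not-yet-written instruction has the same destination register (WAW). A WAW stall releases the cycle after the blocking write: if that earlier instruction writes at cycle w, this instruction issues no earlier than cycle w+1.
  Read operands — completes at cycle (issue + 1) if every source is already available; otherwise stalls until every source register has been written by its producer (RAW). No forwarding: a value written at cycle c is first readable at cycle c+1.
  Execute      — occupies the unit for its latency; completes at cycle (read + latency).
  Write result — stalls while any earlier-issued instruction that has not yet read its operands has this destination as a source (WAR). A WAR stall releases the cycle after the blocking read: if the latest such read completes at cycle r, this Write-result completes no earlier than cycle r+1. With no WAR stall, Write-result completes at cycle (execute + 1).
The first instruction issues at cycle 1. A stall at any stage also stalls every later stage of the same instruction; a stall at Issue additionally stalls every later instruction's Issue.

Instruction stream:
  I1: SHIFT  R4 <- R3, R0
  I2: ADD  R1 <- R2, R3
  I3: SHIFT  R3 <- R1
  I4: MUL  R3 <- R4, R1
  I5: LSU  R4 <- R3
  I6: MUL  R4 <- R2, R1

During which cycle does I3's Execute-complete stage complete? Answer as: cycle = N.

cycle = 8

I1: IS=1 RO=2 EX=3 WR=4
I2: IS=2 RO=3 EX=5 WR=6
I3: IS=5 RO=7 EX=8 WR=9  [struct: SHIFT busy until I1 writes@4; RAW R1: wait I2 write@6]
I4: IS=10 RO=11 EX=17 WR=18  [WAW R3: wait I3 write@9]
I5: IS=11 RO=19 EX=20 WR=21  [RAW R3: wait I4 write@18]
I6: IS=22 RO=23 EX=29 WR=30  [WAW R4: wait I5 write@21]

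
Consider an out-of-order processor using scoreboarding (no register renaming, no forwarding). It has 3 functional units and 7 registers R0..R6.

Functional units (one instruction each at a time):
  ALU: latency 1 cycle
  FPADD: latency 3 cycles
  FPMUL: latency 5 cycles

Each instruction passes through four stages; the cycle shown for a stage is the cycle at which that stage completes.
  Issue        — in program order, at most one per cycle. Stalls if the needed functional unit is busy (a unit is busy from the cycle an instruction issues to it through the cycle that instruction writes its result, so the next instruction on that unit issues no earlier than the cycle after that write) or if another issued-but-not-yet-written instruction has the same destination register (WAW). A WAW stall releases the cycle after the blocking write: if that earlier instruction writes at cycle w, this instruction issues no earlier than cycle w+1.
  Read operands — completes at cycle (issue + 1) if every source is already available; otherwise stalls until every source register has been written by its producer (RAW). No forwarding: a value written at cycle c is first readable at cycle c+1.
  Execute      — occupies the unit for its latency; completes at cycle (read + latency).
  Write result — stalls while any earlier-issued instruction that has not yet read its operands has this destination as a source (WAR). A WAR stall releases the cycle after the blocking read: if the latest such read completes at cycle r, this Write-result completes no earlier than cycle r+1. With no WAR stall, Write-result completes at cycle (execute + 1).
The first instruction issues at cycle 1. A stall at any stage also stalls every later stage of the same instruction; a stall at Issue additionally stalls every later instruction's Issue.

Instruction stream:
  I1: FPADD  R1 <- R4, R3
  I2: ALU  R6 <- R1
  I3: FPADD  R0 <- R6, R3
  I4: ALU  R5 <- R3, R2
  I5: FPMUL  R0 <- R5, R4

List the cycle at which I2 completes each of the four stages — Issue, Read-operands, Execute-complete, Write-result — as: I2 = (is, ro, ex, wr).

I2 = (2, 7, 8, 9)

cycle 1: I1→FPADD
cycle 2: I1 RO, I2→ALU
cycle 5: I1 EX
cycle 6: I1 WR R1
cycle 7: I2 RO, I3→FPADD
cycle 8: I2 EX
cycle 9: I2 WR R6
cycle 10: I3 RO, I4→ALU
cycle 11: I4 RO
cycle 12: I4 EX
cycle 13: I3 EX, I4 WR R5
cycle 14: I3 WR R0
cycle 15: I5→FPMUL
cycle 16: I5 RO
cycle 21: I5 EX
cycle 22: I5 WR R0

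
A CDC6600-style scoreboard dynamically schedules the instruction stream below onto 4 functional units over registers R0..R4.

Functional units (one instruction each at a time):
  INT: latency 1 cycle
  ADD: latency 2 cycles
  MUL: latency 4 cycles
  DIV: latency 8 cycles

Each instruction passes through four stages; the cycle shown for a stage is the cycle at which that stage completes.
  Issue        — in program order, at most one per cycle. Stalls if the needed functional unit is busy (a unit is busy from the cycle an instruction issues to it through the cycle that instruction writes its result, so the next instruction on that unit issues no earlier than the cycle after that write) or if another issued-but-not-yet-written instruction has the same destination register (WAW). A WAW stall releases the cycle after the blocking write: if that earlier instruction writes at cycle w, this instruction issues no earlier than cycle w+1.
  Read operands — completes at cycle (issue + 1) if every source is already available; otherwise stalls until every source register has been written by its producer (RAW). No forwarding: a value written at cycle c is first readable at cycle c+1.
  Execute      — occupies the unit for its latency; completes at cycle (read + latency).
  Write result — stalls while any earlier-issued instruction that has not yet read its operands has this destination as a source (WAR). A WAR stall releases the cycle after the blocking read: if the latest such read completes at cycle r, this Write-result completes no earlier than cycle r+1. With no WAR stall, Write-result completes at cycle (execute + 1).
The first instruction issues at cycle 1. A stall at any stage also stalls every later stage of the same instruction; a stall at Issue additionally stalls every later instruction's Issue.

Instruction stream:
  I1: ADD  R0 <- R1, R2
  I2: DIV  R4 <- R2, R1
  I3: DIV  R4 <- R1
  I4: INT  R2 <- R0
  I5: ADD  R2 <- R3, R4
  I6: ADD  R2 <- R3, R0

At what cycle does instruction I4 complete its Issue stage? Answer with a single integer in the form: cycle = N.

c1: I1 dispatched to ADD
c2: I1 operands ready | I2 dispatched to DIV
c3: I2 operands ready
c4: I1 complete
c5: R0←I1
c11: I2 complete
c12: R4←I2
c13: I3 dispatched to DIV
c14: I3 operands ready | I4 dispatched to INT
c15: I4 operands ready
c16: I4 complete
c17: R2←I4
c18: I5 dispatched to ADD
c22: I3 complete
c23: R4←I3
c24: I5 operands ready
c26: I5 complete
c27: R2←I5
c28: I6 dispatched to ADD
c29: I6 operands ready
c31: I6 complete
c32: R2←I6

cycle = 14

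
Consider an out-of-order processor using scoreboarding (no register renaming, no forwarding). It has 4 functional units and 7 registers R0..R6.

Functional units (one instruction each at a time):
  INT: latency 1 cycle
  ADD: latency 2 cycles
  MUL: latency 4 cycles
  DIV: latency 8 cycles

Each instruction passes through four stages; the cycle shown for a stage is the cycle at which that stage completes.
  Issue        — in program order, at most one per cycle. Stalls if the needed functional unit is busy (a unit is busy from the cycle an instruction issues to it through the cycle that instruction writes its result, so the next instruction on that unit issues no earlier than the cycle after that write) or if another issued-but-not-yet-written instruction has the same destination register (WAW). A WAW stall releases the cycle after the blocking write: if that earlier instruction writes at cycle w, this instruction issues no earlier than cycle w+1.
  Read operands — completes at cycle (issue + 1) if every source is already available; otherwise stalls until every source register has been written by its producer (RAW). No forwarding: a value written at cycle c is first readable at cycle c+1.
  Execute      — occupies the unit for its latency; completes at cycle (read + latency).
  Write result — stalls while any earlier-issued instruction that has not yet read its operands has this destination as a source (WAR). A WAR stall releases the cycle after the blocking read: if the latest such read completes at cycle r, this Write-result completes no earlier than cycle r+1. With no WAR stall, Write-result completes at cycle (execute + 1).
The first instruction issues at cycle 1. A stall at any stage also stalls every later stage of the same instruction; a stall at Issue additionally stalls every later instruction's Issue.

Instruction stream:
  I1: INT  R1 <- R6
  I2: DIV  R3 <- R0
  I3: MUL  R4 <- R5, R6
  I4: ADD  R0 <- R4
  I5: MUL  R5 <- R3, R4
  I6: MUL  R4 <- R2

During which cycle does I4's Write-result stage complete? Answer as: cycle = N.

cycle = 13

[1] I1 issues→INT
[2] I1 reads; I2 issues→DIV
[3] I1 exec-done; I2 reads; I3 issues→MUL
[4] I1 writes R1; I3 reads; I4 issues→ADD
[8] I3 exec-done
[9] I3 writes R4
[10] I4 reads; I5 issues→MUL
[11] I2 exec-done
[12] I2 writes R3; I4 exec-done
[13] I4 writes R0; I5 reads
[17] I5 exec-done
[18] I5 writes R5
[19] I6 issues→MUL
[20] I6 reads
[24] I6 exec-done
[25] I6 writes R4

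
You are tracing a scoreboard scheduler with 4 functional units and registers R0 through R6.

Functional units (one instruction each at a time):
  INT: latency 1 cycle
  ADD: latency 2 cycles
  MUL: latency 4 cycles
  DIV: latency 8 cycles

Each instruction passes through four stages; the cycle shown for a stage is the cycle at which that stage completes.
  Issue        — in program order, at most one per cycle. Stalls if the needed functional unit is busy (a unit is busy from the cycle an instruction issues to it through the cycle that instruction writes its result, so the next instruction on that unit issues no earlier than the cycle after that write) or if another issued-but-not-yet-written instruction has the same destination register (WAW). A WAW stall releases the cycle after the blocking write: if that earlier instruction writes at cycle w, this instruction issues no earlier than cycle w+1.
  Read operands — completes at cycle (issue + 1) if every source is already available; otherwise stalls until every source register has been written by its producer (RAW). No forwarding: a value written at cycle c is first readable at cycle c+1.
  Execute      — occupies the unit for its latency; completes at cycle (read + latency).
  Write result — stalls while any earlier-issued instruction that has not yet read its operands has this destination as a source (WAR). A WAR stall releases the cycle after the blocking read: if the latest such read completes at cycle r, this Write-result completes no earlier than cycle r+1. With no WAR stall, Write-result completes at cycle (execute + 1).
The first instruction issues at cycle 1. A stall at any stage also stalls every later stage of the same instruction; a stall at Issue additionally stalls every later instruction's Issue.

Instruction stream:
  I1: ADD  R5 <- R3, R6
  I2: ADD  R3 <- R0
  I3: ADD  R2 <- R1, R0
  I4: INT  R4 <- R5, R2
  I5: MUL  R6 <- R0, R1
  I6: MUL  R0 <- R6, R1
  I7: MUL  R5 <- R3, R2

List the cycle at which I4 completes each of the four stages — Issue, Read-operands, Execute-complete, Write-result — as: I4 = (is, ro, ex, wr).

I4 = (12, 16, 17, 18)

1) issue 1, read 2, done 4, write 5
2) issue 6, read 7, done 9, write 10  <struct: ADD busy until I1 writes@5>
3) issue 11, read 12, done 14, write 15  <struct: ADD busy until I2 writes@10>
4) issue 12, read 16, done 17, write 18  <RAW R2: wait I3 write@15>
5) issue 13, read 14, done 18, write 19
6) issue 20, read 21, done 25, write 26  <struct: MUL busy until I5 writes@19>
7) issue 27, read 28, done 32, write 33  <struct: MUL busy until I6 writes@26>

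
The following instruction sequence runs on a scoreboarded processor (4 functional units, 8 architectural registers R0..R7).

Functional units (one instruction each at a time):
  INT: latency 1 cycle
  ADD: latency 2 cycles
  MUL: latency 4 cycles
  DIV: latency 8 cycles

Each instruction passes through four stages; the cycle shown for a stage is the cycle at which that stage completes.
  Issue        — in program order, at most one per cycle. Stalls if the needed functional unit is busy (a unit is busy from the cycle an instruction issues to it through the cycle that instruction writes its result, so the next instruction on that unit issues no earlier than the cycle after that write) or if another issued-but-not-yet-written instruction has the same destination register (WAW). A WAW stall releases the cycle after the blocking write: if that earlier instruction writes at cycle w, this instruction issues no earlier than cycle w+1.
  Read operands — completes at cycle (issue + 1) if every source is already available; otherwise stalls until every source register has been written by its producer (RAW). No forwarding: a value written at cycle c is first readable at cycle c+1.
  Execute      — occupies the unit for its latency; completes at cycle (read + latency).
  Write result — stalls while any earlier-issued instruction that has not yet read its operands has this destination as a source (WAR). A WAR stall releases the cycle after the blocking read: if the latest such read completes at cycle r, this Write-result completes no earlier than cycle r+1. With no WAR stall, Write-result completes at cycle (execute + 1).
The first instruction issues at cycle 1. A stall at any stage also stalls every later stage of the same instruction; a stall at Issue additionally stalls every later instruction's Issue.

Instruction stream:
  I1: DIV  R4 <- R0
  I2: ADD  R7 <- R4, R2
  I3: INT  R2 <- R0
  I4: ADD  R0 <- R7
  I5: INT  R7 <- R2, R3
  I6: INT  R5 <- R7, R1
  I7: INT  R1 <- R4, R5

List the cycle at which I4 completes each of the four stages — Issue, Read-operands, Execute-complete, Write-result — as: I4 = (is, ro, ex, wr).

[1] I1 issues→DIV
[2] I1 reads | I2 issues→ADD
[3] I3 issues→INT
[4] I3 reads
[5] I3 exec-done
[10] I1 exec-done
[11] I1 writes R4
[12] I2 reads
[13] I3 writes R2
[14] I2 exec-done
[15] I2 writes R7
[16] I4 issues→ADD
[17] I4 reads | I5 issues→INT
[18] I5 reads
[19] I4 exec-done | I5 exec-done
[20] I4 writes R0 | I5 writes R7
[21] I6 issues→INT
[22] I6 reads
[23] I6 exec-done
[24] I6 writes R5
[25] I7 issues→INT
[26] I7 reads
[27] I7 exec-done
[28] I7 writes R1

I4 = (16, 17, 19, 20)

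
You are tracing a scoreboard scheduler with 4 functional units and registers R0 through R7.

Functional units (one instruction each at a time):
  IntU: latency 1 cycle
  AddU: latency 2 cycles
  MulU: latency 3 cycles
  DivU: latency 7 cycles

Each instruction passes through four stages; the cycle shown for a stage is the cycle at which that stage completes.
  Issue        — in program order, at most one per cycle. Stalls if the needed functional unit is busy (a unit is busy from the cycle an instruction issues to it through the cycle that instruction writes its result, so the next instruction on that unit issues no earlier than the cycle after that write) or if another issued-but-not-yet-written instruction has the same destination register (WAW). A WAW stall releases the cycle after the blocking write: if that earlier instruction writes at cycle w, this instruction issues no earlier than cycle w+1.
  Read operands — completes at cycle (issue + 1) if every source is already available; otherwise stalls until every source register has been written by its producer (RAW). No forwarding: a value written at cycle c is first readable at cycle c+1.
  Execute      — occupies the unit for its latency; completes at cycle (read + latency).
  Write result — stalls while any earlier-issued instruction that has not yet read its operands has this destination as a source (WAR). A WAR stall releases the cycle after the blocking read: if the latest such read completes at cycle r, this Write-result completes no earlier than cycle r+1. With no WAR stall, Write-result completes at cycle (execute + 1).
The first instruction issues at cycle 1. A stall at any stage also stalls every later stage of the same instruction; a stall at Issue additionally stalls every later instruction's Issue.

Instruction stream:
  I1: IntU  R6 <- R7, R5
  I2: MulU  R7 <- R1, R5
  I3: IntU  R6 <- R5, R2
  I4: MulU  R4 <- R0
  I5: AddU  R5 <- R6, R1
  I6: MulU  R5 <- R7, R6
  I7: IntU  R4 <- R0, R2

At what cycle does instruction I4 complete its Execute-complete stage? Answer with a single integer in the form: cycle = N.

I1  is:1  ro:2  ex:3  wr:4
I2  is:2  ro:3  ex:6  wr:7
I3  is:5  ro:6  ex:7  wr:8  — struct: IntU busy until I1 writes@4
I4  is:8  ro:9  ex:12  wr:13  — struct: MulU busy until I2 writes@7
I5  is:9  ro:10  ex:12  wr:13
I6  is:14  ro:15  ex:18  wr:19  — WAW R5: wait I5 write@13
I7  is:15  ro:16  ex:17  wr:18

cycle = 12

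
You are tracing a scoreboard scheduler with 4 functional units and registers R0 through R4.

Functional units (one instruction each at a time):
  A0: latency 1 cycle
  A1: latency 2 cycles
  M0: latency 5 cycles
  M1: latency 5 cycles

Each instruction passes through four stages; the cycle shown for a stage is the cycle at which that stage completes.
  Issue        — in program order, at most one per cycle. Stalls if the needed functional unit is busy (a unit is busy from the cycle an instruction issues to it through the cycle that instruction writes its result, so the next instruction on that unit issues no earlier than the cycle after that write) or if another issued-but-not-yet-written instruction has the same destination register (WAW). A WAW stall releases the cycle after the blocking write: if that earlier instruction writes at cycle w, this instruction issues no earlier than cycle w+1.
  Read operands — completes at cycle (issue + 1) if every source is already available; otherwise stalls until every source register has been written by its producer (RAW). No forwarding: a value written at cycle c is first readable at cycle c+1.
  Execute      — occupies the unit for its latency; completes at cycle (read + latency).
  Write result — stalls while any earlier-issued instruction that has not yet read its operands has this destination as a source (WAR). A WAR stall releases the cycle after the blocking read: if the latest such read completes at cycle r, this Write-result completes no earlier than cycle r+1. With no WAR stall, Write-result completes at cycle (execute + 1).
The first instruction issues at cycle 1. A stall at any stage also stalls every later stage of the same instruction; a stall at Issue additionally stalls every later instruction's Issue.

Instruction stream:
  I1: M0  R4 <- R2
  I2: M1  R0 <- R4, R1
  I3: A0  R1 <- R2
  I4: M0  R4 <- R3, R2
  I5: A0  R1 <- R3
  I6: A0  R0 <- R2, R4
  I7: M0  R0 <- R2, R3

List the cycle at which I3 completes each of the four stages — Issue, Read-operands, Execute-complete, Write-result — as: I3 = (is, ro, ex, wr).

I1: IS=1 RO=2 EX=7 WR=8
I2: IS=2 RO=9 EX=14 WR=15  [RAW R4: wait I1 write@8]
I3: IS=3 RO=4 EX=5 WR=10  [WAR R1: wait I2 read@9]
I4: IS=9 RO=10 EX=15 WR=16  [struct: M0 busy until I1 writes@8]
I5: IS=11 RO=12 EX=13 WR=14  [struct: A0 busy until I3 writes@10]
I6: IS=16 RO=17 EX=18 WR=19  [WAW R0: wait I2 write@15]
I7: IS=20 RO=21 EX=26 WR=27  [WAW R0: wait I6 write@19]

I3 = (3, 4, 5, 10)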